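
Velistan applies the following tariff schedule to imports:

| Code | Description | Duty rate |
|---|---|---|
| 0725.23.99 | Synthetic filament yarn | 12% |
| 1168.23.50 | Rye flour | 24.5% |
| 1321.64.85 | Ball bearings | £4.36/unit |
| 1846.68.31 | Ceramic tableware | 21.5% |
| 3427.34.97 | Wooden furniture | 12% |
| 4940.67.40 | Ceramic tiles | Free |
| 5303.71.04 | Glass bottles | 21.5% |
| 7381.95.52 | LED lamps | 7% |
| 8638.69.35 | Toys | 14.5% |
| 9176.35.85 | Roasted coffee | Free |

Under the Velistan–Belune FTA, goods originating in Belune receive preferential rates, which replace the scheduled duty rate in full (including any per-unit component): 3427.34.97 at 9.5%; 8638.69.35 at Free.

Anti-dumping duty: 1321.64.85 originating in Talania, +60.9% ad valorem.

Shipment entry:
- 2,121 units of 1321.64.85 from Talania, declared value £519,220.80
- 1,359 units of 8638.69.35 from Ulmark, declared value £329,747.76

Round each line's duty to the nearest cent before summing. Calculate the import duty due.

Line 1 (1321.64.85, Talania, 2,121 units, £519,220.80):
Base rate for 1321.64.85 is £4.36/unit.
Additional duty on 1321.64.85 from Talania: +60.9% ad valorem. Applied ad valorem rate = 60.9%.
Duty = £519,220.80 × 60.9% + 2,121 × £4.36 = £325,453.03.
Line 2 (8638.69.35, Ulmark, 1,359 units, £329,747.76):
Base rate for 8638.69.35 is 14.5%.
8638.69.35 has an FTA preferential rate, but origin Ulmark is not Belune; base rate stands.
Duty = £329,747.76 × 14.5% = £47,813.43.
Total = £325,453.03 + £47,813.43 = £373,266.46.

£373,266.46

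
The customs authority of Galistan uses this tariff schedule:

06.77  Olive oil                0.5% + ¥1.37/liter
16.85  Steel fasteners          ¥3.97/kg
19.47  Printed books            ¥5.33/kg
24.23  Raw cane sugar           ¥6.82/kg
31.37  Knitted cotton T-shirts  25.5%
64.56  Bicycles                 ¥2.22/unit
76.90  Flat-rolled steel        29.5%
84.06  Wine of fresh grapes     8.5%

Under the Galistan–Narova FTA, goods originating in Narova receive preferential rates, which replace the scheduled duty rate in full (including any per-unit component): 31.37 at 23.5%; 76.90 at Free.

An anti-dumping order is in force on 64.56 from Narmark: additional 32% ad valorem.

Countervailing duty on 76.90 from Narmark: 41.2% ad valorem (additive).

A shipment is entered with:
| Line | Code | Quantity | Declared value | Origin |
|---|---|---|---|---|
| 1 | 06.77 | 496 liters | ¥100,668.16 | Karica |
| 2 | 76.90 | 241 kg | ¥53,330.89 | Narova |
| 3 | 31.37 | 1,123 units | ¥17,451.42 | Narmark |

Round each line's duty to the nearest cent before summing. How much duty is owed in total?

Line 1 (06.77, Karica, 496 liters, ¥100,668.16):
Base rate for 06.77 is 0.5% + ¥1.37/liter.
Duty = ¥100,668.16 × 0.5% + 496 × ¥1.37 = ¥1,182.86.
Line 2 (76.90, Narova, 241 kg, ¥53,330.89):
Base rate for 76.90 is 29.5%.
Origin Narova qualifies under the Galistan–Narova agreement and 76.90 is covered: preferential rate Free applies instead.
The additional-duty order on 76.90 targets Narmark, not Narova; it does not apply.
Duty = ¥53,330.89 × 0% = ¥0.00.
Line 3 (31.37, Narmark, 1,123 units, ¥17,451.42):
Base rate for 31.37 is 25.5%.
31.37 has an FTA preferential rate, but origin Narmark is not Narova; base rate stands.
Duty = ¥17,451.42 × 25.5% = ¥4,450.11.
Total = ¥1,182.86 + ¥0.00 + ¥4,450.11 = ¥5,632.97.

¥5,632.97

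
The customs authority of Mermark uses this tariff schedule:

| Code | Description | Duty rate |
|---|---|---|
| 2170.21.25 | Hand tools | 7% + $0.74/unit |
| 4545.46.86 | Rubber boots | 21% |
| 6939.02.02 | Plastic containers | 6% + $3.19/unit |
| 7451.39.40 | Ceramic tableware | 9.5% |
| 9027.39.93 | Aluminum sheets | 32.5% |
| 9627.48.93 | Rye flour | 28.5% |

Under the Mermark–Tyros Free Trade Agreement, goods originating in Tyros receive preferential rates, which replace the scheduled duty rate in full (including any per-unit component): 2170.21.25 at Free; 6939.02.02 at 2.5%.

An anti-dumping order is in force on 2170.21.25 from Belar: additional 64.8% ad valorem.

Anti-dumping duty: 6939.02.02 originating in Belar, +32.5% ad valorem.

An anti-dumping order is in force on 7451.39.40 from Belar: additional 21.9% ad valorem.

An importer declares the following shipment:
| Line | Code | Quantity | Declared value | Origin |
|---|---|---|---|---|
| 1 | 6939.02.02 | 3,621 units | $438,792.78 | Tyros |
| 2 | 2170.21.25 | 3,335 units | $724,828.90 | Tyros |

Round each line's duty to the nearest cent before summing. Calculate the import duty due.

$10,969.82

Line 1 (6939.02.02, Tyros, 3,621 units, $438,792.78):
Base rate for 6939.02.02 is 6% + $3.19/unit.
Origin Tyros qualifies under the Mermark–Tyros agreement and 6939.02.02 is covered: preferential rate 2.5% applies instead.
The additional-duty order on 6939.02.02 targets Belar, not Tyros; it does not apply.
Duty = $438,792.78 × 2.5% = $10,969.82.
Line 2 (2170.21.25, Tyros, 3,335 units, $724,828.90):
Base rate for 2170.21.25 is 7% + $0.74/unit.
Origin Tyros qualifies under the Mermark–Tyros agreement and 2170.21.25 is covered: preferential rate Free applies instead.
The additional-duty order on 2170.21.25 targets Belar, not Tyros; it does not apply.
Duty = $724,828.90 × 0% = $0.00.
Total = $10,969.82 + $0.00 = $10,969.82.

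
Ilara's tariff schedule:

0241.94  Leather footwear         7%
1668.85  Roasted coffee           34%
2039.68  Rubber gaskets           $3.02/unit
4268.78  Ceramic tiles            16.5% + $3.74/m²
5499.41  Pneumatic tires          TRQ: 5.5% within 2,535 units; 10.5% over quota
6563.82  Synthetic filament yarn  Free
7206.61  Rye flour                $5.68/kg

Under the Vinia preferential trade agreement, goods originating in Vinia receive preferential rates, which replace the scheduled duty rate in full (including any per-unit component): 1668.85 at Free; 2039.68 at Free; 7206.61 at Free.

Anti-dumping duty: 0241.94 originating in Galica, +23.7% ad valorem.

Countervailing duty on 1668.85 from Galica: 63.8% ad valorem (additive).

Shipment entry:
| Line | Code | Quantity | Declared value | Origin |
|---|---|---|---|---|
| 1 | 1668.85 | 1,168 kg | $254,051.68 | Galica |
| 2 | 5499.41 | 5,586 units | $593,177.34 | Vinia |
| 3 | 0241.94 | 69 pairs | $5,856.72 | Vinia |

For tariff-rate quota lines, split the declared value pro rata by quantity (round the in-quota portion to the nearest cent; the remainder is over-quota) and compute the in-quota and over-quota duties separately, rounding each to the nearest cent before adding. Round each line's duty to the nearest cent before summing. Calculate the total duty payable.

Line 1 (1668.85, Galica, 1,168 kg, $254,051.68):
Base rate for 1668.85 is 34%.
1668.85 has an FTA preferential rate, but origin Galica is not Vinia; base rate stands.
Additional duty on 1668.85 from Galica: +63.8%. Applied ad valorem rate: 34% + 63.8% = 97.8%.
Duty = $254,051.68 × 97.8% = $248,462.54.
Line 2 (5499.41, Vinia, 5,586 units, $593,177.34):
Code 5499.41 is under a tariff-rate quota (threshold 2,535 units). In-quota: 2,535 units at 5.5%; over-quota: 3,051 units at 10.5%.
Pro-rata value split: in-quota = $593,177.34 × 2,535/5,586 = $269,191.65; over-quota = $593,177.34 − $269,191.65 = $323,985.69.
In-quota duty = $269,191.65 × 5.5% = $14,805.54. Over-quota duty = $323,985.69 × 10.5% = $34,018.50.
Line duty = $14,805.54 + $34,018.50 = $48,824.04.
Line 3 (0241.94, Vinia, 69 pairs, $5,856.72):
Base rate for 0241.94 is 7%.
Origin Vinia is the FTA partner but 0241.94 is not on the preference list; base rate stands.
The additional-duty order on 0241.94 targets Galica, not Vinia; it does not apply.
Duty = $5,856.72 × 7% = $409.97.
Total = $248,462.54 + $48,824.04 + $409.97 = $297,696.55.

$297,696.55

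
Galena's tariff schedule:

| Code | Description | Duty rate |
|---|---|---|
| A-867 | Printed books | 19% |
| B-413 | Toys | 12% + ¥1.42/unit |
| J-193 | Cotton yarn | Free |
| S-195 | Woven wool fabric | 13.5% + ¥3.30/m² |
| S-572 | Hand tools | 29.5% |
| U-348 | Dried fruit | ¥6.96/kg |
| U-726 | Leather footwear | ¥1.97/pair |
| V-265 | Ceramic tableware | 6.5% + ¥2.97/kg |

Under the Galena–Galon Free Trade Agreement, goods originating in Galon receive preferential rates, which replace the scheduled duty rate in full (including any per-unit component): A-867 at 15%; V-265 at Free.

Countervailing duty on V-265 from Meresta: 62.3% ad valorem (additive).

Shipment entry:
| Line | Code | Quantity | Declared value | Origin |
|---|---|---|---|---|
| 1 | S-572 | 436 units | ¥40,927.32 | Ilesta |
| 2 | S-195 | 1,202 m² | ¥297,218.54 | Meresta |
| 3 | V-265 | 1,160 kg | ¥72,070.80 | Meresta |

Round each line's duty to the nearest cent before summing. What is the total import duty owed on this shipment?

¥109,194.57

Line 1 (S-572, Ilesta, 436 units, ¥40,927.32):
Base rate for S-572 is 29.5%.
Duty = ¥40,927.32 × 29.5% = ¥12,073.56.
Line 2 (S-195, Meresta, 1,202 m², ¥297,218.54):
Base rate for S-195 is 13.5% + ¥3.30/m².
Duty = ¥297,218.54 × 13.5% + 1,202 × ¥3.30 = ¥44,091.10.
Line 3 (V-265, Meresta, 1,160 kg, ¥72,070.80):
Base rate for V-265 is 6.5% + ¥2.97/kg.
V-265 has an FTA preferential rate, but origin Meresta is not Galon; base rate stands.
Additional duty on V-265 from Meresta: +62.3%. Applied ad valorem rate: 6.5% + 62.3% = 68.8%.
Duty = ¥72,070.80 × 68.8% + 1,160 × ¥2.97 = ¥53,029.91.
Total = ¥12,073.56 + ¥44,091.10 + ¥53,029.91 = ¥109,194.57.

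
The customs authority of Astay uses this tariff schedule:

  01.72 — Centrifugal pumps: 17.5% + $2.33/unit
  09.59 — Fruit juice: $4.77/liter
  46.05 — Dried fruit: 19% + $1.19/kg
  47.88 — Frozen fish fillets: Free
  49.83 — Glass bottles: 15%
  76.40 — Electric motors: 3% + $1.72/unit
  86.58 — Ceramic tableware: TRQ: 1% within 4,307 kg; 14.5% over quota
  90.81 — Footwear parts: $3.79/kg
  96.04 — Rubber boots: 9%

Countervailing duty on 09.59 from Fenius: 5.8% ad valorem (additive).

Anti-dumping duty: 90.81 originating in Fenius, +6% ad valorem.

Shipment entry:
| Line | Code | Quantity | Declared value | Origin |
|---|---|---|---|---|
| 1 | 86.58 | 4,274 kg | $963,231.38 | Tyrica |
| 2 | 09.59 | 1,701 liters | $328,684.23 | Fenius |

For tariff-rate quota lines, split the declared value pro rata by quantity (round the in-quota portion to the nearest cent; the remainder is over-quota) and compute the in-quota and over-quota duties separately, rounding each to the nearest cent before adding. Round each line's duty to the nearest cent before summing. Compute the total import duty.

$36,809.77

Line 1 (86.58, Tyrica, 4,274 kg, $963,231.38):
Code 86.58 is under a tariff-rate quota (threshold 4,307 kg). Quantity 4,274 kg is within the quota, so the in-quota rate 1% applies to the full value.
Duty = $963,231.38 × 1% = $9,632.31.
Line 2 (09.59, Fenius, 1,701 liters, $328,684.23):
Base rate for 09.59 is $4.77/liter.
Additional duty on 09.59 from Fenius: +5.8% ad valorem. Applied ad valorem rate = 5.8%.
Duty = $328,684.23 × 5.8% + 1,701 × $4.77 = $27,177.46.
Total = $9,632.31 + $27,177.46 = $36,809.77.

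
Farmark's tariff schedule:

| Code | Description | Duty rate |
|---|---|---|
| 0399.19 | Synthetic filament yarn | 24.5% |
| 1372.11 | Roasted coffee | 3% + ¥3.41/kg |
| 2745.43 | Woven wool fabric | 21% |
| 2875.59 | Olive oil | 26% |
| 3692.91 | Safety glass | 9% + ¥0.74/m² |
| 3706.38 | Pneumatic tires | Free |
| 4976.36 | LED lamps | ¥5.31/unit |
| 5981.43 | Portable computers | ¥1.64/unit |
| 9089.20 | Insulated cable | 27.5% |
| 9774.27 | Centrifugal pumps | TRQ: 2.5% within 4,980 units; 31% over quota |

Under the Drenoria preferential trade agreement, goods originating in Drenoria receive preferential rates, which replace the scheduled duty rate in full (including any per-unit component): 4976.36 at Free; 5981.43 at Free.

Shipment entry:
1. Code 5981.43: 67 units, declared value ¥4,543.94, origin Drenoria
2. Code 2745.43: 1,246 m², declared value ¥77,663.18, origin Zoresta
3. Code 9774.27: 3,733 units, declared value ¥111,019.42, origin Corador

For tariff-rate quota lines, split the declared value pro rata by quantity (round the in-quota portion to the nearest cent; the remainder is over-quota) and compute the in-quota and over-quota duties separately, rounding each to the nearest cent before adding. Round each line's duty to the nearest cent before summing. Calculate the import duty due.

¥19,084.76

Line 1 (5981.43, Drenoria, 67 units, ¥4,543.94):
Base rate for 5981.43 is ¥1.64/unit.
Origin Drenoria qualifies under the Farmark–Drenoria agreement and 5981.43 is covered: preferential rate Free applies instead.
Duty = ¥4,543.94 × 0% = ¥0.00.
Line 2 (2745.43, Zoresta, 1,246 m², ¥77,663.18):
Base rate for 2745.43 is 21%.
Duty = ¥77,663.18 × 21% = ¥16,309.27.
Line 3 (9774.27, Corador, 3,733 units, ¥111,019.42):
Code 9774.27 is under a tariff-rate quota (threshold 4,980 units). Quantity 3,733 units is within the quota, so the in-quota rate 2.5% applies to the full value.
Duty = ¥111,019.42 × 2.5% = ¥2,775.49.
Total = ¥0.00 + ¥16,309.27 + ¥2,775.49 = ¥19,084.76.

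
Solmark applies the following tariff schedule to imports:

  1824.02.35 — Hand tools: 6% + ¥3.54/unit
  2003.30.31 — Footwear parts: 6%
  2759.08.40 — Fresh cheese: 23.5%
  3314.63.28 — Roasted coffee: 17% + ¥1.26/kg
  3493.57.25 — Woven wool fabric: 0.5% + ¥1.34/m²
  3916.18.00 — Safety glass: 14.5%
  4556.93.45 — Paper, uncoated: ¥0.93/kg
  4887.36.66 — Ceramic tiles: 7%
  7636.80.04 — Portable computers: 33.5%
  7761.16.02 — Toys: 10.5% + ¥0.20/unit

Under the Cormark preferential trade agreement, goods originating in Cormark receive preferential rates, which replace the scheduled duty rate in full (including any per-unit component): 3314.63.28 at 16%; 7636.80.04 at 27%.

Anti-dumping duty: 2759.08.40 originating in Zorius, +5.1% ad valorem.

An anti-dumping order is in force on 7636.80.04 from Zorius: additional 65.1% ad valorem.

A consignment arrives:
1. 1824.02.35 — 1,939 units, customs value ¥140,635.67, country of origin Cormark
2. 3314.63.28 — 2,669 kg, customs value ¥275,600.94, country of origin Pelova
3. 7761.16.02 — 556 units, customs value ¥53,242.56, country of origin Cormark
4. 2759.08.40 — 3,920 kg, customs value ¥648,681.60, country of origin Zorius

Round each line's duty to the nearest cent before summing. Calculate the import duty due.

¥256,741.91

Line 1 (1824.02.35, Cormark, 1,939 units, ¥140,635.67):
Base rate for 1824.02.35 is 6% + ¥3.54/unit.
Origin Cormark is the FTA partner but 1824.02.35 is not on the preference list; base rate stands.
Duty = ¥140,635.67 × 6% + 1,939 × ¥3.54 = ¥15,302.20.
Line 2 (3314.63.28, Pelova, 2,669 kg, ¥275,600.94):
Base rate for 3314.63.28 is 17% + ¥1.26/kg.
3314.63.28 has an FTA preferential rate, but origin Pelova is not Cormark; base rate stands.
Duty = ¥275,600.94 × 17% + 2,669 × ¥1.26 = ¥50,215.10.
Line 3 (7761.16.02, Cormark, 556 units, ¥53,242.56):
Base rate for 7761.16.02 is 10.5% + ¥0.20/unit.
Origin Cormark is the FTA partner but 7761.16.02 is not on the preference list; base rate stands.
Duty = ¥53,242.56 × 10.5% + 556 × ¥0.20 = ¥5,701.67.
Line 4 (2759.08.40, Zorius, 3,920 kg, ¥648,681.60):
Base rate for 2759.08.40 is 23.5%.
Additional duty on 2759.08.40 from Zorius: +5.1%. Applied ad valorem rate: 23.5% + 5.1% = 28.6%.
Duty = ¥648,681.60 × 28.6% = ¥185,522.94.
Total = ¥15,302.20 + ¥50,215.10 + ¥5,701.67 + ¥185,522.94 = ¥256,741.91.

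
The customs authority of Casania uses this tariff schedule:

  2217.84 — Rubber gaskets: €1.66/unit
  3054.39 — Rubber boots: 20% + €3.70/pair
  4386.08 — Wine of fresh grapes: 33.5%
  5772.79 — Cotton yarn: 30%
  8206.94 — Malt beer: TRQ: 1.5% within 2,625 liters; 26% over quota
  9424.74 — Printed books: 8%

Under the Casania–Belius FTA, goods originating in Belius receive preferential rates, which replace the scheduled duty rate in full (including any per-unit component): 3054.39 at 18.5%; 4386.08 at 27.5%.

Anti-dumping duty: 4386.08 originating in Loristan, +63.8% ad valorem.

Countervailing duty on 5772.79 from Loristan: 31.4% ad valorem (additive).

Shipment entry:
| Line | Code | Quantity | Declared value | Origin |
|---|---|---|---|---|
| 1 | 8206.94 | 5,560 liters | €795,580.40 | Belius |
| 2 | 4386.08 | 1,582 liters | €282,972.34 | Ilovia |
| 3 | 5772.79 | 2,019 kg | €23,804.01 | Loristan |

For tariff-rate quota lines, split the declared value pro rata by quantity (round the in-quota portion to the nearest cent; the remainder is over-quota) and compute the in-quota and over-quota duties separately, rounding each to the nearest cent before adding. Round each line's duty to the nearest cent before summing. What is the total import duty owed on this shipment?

Line 1 (8206.94, Belius, 5,560 liters, €795,580.40):
Code 8206.94 is under a tariff-rate quota (threshold 2,625 liters). In-quota: 2,625 liters at 1.5%; over-quota: 2,935 liters at 26%.
Pro-rata value split: in-quota = €795,580.40 × 2,625/5,560 = €375,611.25; over-quota = €795,580.40 − €375,611.25 = €419,969.15.
In-quota duty = €375,611.25 × 1.5% = €5,634.17. Over-quota duty = €419,969.15 × 26% = €109,191.98.
Line duty = €5,634.17 + €109,191.98 = €114,826.15.
Line 2 (4386.08, Ilovia, 1,582 liters, €282,972.34):
Base rate for 4386.08 is 33.5%.
4386.08 has an FTA preferential rate, but origin Ilovia is not Belius; base rate stands.
The additional-duty order on 4386.08 targets Loristan, not Ilovia; it does not apply.
Duty = €282,972.34 × 33.5% = €94,795.73.
Line 3 (5772.79, Loristan, 2,019 kg, €23,804.01):
Base rate for 5772.79 is 30%.
Additional duty on 5772.79 from Loristan: +31.4%. Applied ad valorem rate: 30% + 31.4% = 61.4%.
Duty = €23,804.01 × 61.4% = €14,615.66.
Total = €114,826.15 + €94,795.73 + €14,615.66 = €224,237.54.

€224,237.54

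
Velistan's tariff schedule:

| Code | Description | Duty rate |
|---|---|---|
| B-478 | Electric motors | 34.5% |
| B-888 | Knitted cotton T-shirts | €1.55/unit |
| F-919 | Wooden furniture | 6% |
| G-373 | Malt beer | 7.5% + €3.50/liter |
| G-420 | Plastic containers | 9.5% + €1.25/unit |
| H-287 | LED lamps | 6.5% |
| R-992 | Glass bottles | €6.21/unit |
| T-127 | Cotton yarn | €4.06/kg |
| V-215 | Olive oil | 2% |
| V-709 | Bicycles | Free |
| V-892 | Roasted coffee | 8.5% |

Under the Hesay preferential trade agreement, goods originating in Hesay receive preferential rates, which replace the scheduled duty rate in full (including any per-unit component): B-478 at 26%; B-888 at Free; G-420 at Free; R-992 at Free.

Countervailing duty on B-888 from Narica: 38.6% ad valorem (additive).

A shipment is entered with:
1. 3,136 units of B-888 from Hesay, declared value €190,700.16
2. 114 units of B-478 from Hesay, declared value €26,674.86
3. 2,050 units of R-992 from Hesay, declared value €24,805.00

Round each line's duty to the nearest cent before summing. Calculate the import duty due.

€6,935.46

Line 1 (B-888, Hesay, 3,136 units, €190,700.16):
Base rate for B-888 is €1.55/unit.
Origin Hesay qualifies under the Velistan–Hesay agreement and B-888 is covered: preferential rate Free applies instead.
The additional-duty order on B-888 targets Narica, not Hesay; it does not apply.
Duty = €190,700.16 × 0% = €0.00.
Line 2 (B-478, Hesay, 114 units, €26,674.86):
Base rate for B-478 is 34.5%.
Origin Hesay qualifies under the Velistan–Hesay agreement and B-478 is covered: preferential rate 26% applies instead.
Duty = €26,674.86 × 26% = €6,935.46.
Line 3 (R-992, Hesay, 2,050 units, €24,805.00):
Base rate for R-992 is €6.21/unit.
Origin Hesay qualifies under the Velistan–Hesay agreement and R-992 is covered: preferential rate Free applies instead.
Duty = €24,805.00 × 0% = €0.00.
Total = €0.00 + €6,935.46 + €0.00 = €6,935.46.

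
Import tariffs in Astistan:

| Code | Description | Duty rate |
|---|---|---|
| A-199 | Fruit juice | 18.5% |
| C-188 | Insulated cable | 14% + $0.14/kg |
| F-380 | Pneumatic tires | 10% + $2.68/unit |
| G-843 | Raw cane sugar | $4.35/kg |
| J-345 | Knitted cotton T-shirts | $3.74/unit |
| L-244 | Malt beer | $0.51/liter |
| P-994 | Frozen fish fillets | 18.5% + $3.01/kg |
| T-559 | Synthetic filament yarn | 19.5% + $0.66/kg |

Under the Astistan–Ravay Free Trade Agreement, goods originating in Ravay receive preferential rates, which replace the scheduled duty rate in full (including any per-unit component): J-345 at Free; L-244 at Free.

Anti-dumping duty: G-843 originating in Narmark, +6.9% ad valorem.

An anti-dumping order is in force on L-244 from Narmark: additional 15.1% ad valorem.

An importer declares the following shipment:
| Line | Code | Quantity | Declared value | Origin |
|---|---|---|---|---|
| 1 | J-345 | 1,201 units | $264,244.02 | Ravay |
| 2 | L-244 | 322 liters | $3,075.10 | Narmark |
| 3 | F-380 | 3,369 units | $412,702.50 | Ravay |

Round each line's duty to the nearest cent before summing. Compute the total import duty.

Line 1 (J-345, Ravay, 1,201 units, $264,244.02):
Base rate for J-345 is $3.74/unit.
Origin Ravay qualifies under the Astistan–Ravay agreement and J-345 is covered: preferential rate Free applies instead.
Duty = $264,244.02 × 0% = $0.00.
Line 2 (L-244, Narmark, 322 liters, $3,075.10):
Base rate for L-244 is $0.51/liter.
L-244 has an FTA preferential rate, but origin Narmark is not Ravay; base rate stands.
Additional duty on L-244 from Narmark: +15.1% ad valorem. Applied ad valorem rate = 15.1%.
Duty = $3,075.10 × 15.1% + 322 × $0.51 = $628.56.
Line 3 (F-380, Ravay, 3,369 units, $412,702.50):
Base rate for F-380 is 10% + $2.68/unit.
Origin Ravay is the FTA partner but F-380 is not on the preference list; base rate stands.
Duty = $412,702.50 × 10% + 3,369 × $2.68 = $50,299.17.
Total = $0.00 + $628.56 + $50,299.17 = $50,927.73.

$50,927.73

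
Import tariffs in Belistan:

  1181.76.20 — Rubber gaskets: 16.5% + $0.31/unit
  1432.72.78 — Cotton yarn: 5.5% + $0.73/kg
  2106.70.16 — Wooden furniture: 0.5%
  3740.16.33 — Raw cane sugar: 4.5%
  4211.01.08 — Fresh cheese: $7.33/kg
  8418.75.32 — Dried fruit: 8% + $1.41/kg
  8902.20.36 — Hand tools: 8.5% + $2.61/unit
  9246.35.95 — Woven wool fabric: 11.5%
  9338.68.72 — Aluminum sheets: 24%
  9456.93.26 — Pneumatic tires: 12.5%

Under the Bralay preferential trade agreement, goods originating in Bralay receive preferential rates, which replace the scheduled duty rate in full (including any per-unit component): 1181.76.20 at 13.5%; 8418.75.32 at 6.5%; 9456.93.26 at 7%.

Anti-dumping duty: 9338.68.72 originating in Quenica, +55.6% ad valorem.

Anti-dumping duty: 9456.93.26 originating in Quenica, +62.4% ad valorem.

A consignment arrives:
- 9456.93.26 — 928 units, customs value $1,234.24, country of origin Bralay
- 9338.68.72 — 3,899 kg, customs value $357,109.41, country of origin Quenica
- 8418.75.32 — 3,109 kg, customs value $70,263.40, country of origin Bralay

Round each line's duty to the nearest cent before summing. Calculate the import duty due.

$288,912.61

Line 1 (9456.93.26, Bralay, 928 units, $1,234.24):
Base rate for 9456.93.26 is 12.5%.
Origin Bralay qualifies under the Belistan–Bralay agreement and 9456.93.26 is covered: preferential rate 7% applies instead.
The additional-duty order on 9456.93.26 targets Quenica, not Bralay; it does not apply.
Duty = $1,234.24 × 7% = $86.40.
Line 2 (9338.68.72, Quenica, 3,899 kg, $357,109.41):
Base rate for 9338.68.72 is 24%.
Additional duty on 9338.68.72 from Quenica: +55.6%. Applied ad valorem rate: 24% + 55.6% = 79.6%.
Duty = $357,109.41 × 79.6% = $284,259.09.
Line 3 (8418.75.32, Bralay, 3,109 kg, $70,263.40):
Base rate for 8418.75.32 is 8% + $1.41/kg.
Origin Bralay qualifies under the Belistan–Bralay agreement and 8418.75.32 is covered: preferential rate 6.5% applies instead.
Duty = $70,263.40 × 6.5% = $4,567.12.
Total = $86.40 + $284,259.09 + $4,567.12 = $288,912.61.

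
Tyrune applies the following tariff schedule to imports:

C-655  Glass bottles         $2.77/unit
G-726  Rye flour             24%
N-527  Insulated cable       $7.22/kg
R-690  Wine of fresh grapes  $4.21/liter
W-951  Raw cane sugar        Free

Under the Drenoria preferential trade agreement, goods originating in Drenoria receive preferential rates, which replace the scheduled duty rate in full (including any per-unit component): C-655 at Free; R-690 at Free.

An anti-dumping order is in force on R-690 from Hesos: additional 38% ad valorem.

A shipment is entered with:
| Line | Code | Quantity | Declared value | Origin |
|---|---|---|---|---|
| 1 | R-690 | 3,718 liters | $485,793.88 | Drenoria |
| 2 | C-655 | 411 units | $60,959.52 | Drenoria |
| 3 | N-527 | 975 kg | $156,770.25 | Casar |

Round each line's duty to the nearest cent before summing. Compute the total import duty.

$7,039.50

Line 1 (R-690, Drenoria, 3,718 liters, $485,793.88):
Base rate for R-690 is $4.21/liter.
Origin Drenoria qualifies under the Tyrune–Drenoria agreement and R-690 is covered: preferential rate Free applies instead.
The additional-duty order on R-690 targets Hesos, not Drenoria; it does not apply.
Duty = $485,793.88 × 0% = $0.00.
Line 2 (C-655, Drenoria, 411 units, $60,959.52):
Base rate for C-655 is $2.77/unit.
Origin Drenoria qualifies under the Tyrune–Drenoria agreement and C-655 is covered: preferential rate Free applies instead.
Duty = $60,959.52 × 0% = $0.00.
Line 3 (N-527, Casar, 975 kg, $156,770.25):
Base rate for N-527 is $7.22/kg.
Duty = 975 × $7.22 = $7,039.50.
Total = $0.00 + $0.00 + $7,039.50 = $7,039.50.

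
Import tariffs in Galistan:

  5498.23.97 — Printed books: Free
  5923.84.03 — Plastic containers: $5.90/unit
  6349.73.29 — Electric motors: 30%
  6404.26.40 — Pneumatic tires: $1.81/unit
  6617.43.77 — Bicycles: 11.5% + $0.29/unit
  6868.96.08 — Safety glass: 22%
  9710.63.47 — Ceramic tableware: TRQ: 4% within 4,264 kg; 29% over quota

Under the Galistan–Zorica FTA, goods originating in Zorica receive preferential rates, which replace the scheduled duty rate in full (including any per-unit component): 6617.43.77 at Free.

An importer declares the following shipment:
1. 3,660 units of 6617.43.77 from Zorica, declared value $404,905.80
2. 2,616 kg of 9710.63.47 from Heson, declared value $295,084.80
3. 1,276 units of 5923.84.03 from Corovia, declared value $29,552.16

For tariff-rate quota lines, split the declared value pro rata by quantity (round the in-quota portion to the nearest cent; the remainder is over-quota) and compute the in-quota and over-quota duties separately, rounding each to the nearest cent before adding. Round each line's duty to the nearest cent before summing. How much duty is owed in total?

Line 1 (6617.43.77, Zorica, 3,660 units, $404,905.80):
Base rate for 6617.43.77 is 11.5% + $0.29/unit.
Origin Zorica qualifies under the Galistan–Zorica agreement and 6617.43.77 is covered: preferential rate Free applies instead.
Duty = $404,905.80 × 0% = $0.00.
Line 2 (9710.63.47, Heson, 2,616 kg, $295,084.80):
Code 9710.63.47 is under a tariff-rate quota (threshold 4,264 kg). Quantity 2,616 kg is within the quota, so the in-quota rate 4% applies to the full value.
Duty = $295,084.80 × 4% = $11,803.39.
Line 3 (5923.84.03, Corovia, 1,276 units, $29,552.16):
Base rate for 5923.84.03 is $5.90/unit.
Duty = 1,276 × $5.90 = $7,528.40.
Total = $0.00 + $11,803.39 + $7,528.40 = $19,331.79.

$19,331.79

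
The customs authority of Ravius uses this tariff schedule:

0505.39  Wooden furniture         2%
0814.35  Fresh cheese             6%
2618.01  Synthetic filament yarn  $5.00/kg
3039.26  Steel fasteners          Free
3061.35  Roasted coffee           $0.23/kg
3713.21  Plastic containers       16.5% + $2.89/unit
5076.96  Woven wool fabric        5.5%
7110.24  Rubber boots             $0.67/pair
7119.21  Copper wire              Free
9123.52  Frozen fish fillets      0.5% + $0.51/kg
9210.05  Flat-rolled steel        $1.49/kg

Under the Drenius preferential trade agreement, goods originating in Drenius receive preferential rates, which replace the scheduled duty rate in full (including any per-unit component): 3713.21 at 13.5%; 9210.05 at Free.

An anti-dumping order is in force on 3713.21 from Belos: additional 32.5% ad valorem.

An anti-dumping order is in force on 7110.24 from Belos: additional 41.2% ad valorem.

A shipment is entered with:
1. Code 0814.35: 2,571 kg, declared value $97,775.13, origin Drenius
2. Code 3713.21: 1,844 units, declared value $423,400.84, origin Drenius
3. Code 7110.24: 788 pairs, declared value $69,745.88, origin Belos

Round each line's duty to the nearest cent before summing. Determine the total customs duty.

$92,288.88

Line 1 (0814.35, Drenius, 2,571 kg, $97,775.13):
Base rate for 0814.35 is 6%.
Origin Drenius is the FTA partner but 0814.35 is not on the preference list; base rate stands.
Duty = $97,775.13 × 6% = $5,866.51.
Line 2 (3713.21, Drenius, 1,844 units, $423,400.84):
Base rate for 3713.21 is 16.5% + $2.89/unit.
Origin Drenius qualifies under the Ravius–Drenius agreement and 3713.21 is covered: preferential rate 13.5% applies instead.
The additional-duty order on 3713.21 targets Belos, not Drenius; it does not apply.
Duty = $423,400.84 × 13.5% = $57,159.11.
Line 3 (7110.24, Belos, 788 pairs, $69,745.88):
Base rate for 7110.24 is $0.67/pair.
Additional duty on 7110.24 from Belos: +41.2% ad valorem. Applied ad valorem rate = 41.2%.
Duty = $69,745.88 × 41.2% + 788 × $0.67 = $29,263.26.
Total = $5,866.51 + $57,159.11 + $29,263.26 = $92,288.88.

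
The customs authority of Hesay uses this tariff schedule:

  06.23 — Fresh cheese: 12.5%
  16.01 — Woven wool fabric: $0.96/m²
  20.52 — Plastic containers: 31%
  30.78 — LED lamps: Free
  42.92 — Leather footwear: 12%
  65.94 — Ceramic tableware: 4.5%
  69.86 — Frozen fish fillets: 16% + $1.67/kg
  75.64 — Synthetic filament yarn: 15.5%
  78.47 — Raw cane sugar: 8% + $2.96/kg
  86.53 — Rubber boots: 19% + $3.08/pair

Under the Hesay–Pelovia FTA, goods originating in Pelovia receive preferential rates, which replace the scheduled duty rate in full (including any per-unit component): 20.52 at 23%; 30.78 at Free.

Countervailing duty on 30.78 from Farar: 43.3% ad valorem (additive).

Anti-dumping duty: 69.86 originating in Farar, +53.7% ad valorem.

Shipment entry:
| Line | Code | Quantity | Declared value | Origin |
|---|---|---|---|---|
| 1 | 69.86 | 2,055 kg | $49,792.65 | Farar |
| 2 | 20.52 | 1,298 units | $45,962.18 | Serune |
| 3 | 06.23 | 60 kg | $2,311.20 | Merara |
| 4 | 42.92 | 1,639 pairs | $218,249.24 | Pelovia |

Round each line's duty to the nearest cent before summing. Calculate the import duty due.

$78,864.42

Line 1 (69.86, Farar, 2,055 kg, $49,792.65):
Base rate for 69.86 is 16% + $1.67/kg.
Additional duty on 69.86 from Farar: +53.7%. Applied ad valorem rate: 16% + 53.7% = 69.7%.
Duty = $49,792.65 × 69.7% + 2,055 × $1.67 = $38,137.33.
Line 2 (20.52, Serune, 1,298 units, $45,962.18):
Base rate for 20.52 is 31%.
20.52 has an FTA preferential rate, but origin Serune is not Pelovia; base rate stands.
Duty = $45,962.18 × 31% = $14,248.28.
Line 3 (06.23, Merara, 60 kg, $2,311.20):
Base rate for 06.23 is 12.5%.
Duty = $2,311.20 × 12.5% = $288.90.
Line 4 (42.92, Pelovia, 1,639 pairs, $218,249.24):
Base rate for 42.92 is 12%.
Origin Pelovia is the FTA partner but 42.92 is not on the preference list; base rate stands.
Duty = $218,249.24 × 12% = $26,189.91.
Total = $38,137.33 + $14,248.28 + $288.90 + $26,189.91 = $78,864.42.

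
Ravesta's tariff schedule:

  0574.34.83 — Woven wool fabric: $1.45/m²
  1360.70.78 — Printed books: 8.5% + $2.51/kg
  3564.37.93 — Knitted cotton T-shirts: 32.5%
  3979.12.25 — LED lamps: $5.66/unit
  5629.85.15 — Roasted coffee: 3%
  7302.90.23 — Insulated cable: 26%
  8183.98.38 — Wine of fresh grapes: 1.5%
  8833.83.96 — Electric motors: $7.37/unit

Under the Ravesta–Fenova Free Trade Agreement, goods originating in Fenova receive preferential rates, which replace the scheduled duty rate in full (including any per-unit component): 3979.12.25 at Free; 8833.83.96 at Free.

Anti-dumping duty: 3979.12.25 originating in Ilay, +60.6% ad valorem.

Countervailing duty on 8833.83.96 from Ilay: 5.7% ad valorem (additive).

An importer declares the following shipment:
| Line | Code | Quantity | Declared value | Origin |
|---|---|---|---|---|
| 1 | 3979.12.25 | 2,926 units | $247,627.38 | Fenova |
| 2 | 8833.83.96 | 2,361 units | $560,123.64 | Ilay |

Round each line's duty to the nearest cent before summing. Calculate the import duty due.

$49,327.62

Line 1 (3979.12.25, Fenova, 2,926 units, $247,627.38):
Base rate for 3979.12.25 is $5.66/unit.
Origin Fenova qualifies under the Ravesta–Fenova agreement and 3979.12.25 is covered: preferential rate Free applies instead.
The additional-duty order on 3979.12.25 targets Ilay, not Fenova; it does not apply.
Duty = $247,627.38 × 0% = $0.00.
Line 2 (8833.83.96, Ilay, 2,361 units, $560,123.64):
Base rate for 8833.83.96 is $7.37/unit.
8833.83.96 has an FTA preferential rate, but origin Ilay is not Fenova; base rate stands.
Additional duty on 8833.83.96 from Ilay: +5.7% ad valorem. Applied ad valorem rate = 5.7%.
Duty = $560,123.64 × 5.7% + 2,361 × $7.37 = $49,327.62.
Total = $0.00 + $49,327.62 = $49,327.62.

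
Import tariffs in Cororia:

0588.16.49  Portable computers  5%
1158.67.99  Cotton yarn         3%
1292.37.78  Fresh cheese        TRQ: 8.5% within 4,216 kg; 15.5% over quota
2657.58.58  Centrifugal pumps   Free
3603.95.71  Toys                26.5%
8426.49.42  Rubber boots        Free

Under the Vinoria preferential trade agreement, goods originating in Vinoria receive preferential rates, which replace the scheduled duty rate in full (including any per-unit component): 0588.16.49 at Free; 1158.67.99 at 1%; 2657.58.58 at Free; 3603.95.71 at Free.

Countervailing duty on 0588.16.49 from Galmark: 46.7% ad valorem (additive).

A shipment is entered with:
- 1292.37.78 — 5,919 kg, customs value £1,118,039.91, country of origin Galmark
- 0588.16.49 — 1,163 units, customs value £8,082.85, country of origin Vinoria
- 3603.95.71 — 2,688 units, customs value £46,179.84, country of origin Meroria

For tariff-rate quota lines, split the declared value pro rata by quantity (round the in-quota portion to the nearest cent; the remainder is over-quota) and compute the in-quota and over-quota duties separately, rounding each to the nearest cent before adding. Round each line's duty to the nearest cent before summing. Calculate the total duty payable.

£129,788.63

Line 1 (1292.37.78, Galmark, 5,919 kg, £1,118,039.91):
Code 1292.37.78 is under a tariff-rate quota (threshold 4,216 kg). In-quota: 4,216 kg at 8.5%; over-quota: 1,703 kg at 15.5%.
Pro-rata value split: in-quota = £1,118,039.91 × 4,216/5,919 = £796,360.24; over-quota = £1,118,039.91 − £796,360.24 = £321,679.67.
In-quota duty = £796,360.24 × 8.5% = £67,690.62. Over-quota duty = £321,679.67 × 15.5% = £49,860.35.
Line duty = £67,690.62 + £49,860.35 = £117,550.97.
Line 2 (0588.16.49, Vinoria, 1,163 units, £8,082.85):
Base rate for 0588.16.49 is 5%.
Origin Vinoria qualifies under the Cororia–Vinoria agreement and 0588.16.49 is covered: preferential rate Free applies instead.
The additional-duty order on 0588.16.49 targets Galmark, not Vinoria; it does not apply.
Duty = £8,082.85 × 0% = £0.00.
Line 3 (3603.95.71, Meroria, 2,688 units, £46,179.84):
Base rate for 3603.95.71 is 26.5%.
3603.95.71 has an FTA preferential rate, but origin Meroria is not Vinoria; base rate stands.
Duty = £46,179.84 × 26.5% = £12,237.66.
Total = £117,550.97 + £0.00 + £12,237.66 = £129,788.63.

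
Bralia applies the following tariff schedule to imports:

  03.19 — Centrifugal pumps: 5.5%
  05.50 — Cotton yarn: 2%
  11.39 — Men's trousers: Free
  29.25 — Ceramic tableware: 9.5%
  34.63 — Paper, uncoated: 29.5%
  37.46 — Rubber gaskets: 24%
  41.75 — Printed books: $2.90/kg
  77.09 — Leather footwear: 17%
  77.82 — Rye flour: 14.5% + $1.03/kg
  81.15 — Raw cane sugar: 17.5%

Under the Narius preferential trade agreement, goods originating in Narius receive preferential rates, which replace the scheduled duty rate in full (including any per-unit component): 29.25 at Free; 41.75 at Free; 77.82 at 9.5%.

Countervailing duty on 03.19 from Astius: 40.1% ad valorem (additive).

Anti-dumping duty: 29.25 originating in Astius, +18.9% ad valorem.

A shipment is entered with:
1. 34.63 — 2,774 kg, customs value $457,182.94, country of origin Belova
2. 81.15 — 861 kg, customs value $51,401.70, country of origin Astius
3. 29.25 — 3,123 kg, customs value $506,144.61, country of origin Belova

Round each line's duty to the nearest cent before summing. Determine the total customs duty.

$191,948.01

Line 1 (34.63, Belova, 2,774 kg, $457,182.94):
Base rate for 34.63 is 29.5%.
Duty = $457,182.94 × 29.5% = $134,868.97.
Line 2 (81.15, Astius, 861 kg, $51,401.70):
Base rate for 81.15 is 17.5%.
Duty = $51,401.70 × 17.5% = $8,995.30.
Line 3 (29.25, Belova, 3,123 kg, $506,144.61):
Base rate for 29.25 is 9.5%.
29.25 has an FTA preferential rate, but origin Belova is not Narius; base rate stands.
The additional-duty order on 29.25 targets Astius, not Belova; it does not apply.
Duty = $506,144.61 × 9.5% = $48,083.74.
Total = $134,868.97 + $8,995.30 + $48,083.74 = $191,948.01.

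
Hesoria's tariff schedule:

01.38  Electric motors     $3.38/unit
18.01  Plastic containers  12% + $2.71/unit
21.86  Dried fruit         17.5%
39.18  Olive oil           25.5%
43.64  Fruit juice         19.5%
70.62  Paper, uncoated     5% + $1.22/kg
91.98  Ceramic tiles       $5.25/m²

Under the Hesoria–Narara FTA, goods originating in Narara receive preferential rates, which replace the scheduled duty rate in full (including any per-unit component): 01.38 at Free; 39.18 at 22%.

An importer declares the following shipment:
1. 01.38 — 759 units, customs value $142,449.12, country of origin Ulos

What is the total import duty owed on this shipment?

Line 1 (01.38, Ulos, 759 units, $142,449.12):
Base rate for 01.38 is $3.38/unit.
01.38 has an FTA preferential rate, but origin Ulos is not Narara; base rate stands.
Duty = 759 × $3.38 = $2,565.42.

$2,565.42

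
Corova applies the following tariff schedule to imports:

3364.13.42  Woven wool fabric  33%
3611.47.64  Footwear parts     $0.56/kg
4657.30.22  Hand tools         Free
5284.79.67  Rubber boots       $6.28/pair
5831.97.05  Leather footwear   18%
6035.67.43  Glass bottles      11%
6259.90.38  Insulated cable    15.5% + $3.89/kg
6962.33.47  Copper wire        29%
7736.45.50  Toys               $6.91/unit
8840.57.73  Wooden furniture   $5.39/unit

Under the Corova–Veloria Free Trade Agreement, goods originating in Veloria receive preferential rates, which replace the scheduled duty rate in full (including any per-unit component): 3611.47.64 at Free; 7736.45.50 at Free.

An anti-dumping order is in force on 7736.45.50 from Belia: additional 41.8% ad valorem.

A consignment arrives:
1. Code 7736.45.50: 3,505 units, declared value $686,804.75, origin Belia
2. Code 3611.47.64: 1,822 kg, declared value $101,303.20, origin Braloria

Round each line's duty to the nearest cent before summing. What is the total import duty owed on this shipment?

$312,324.26

Line 1 (7736.45.50, Belia, 3,505 units, $686,804.75):
Base rate for 7736.45.50 is $6.91/unit.
7736.45.50 has an FTA preferential rate, but origin Belia is not Veloria; base rate stands.
Additional duty on 7736.45.50 from Belia: +41.8% ad valorem. Applied ad valorem rate = 41.8%.
Duty = $686,804.75 × 41.8% + 3,505 × $6.91 = $311,303.94.
Line 2 (3611.47.64, Braloria, 1,822 kg, $101,303.20):
Base rate for 3611.47.64 is $0.56/kg.
3611.47.64 has an FTA preferential rate, but origin Braloria is not Veloria; base rate stands.
Duty = 1,822 × $0.56 = $1,020.32.
Total = $311,303.94 + $1,020.32 = $312,324.26.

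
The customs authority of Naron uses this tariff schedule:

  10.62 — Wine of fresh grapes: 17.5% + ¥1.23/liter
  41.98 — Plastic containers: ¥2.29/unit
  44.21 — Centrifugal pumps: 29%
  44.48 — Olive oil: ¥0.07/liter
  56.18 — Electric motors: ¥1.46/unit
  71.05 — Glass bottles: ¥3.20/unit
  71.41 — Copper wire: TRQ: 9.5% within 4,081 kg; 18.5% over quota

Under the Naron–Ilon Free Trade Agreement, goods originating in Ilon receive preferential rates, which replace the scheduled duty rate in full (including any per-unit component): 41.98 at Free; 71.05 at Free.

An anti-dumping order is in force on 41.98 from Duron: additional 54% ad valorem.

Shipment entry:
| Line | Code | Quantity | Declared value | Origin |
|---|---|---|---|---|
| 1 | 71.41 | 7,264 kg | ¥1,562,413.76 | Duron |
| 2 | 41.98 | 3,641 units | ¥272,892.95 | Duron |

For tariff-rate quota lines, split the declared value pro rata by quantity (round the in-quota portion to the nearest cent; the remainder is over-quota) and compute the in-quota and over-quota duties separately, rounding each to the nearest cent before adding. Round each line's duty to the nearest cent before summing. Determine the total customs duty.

¥365,746.22

Line 1 (71.41, Duron, 7,264 kg, ¥1,562,413.76):
Code 71.41 is under a tariff-rate quota (threshold 4,081 kg). In-quota: 4,081 kg at 9.5%; over-quota: 3,183 kg at 18.5%.
Pro-rata value split: in-quota = ¥1,562,413.76 × 4,081/7,264 = ¥877,782.29; over-quota = ¥1,562,413.76 − ¥877,782.29 = ¥684,631.47.
In-quota duty = ¥877,782.29 × 9.5% = ¥83,389.32. Over-quota duty = ¥684,631.47 × 18.5% = ¥126,656.82.
Line duty = ¥83,389.32 + ¥126,656.82 = ¥210,046.14.
Line 2 (41.98, Duron, 3,641 units, ¥272,892.95):
Base rate for 41.98 is ¥2.29/unit.
41.98 has an FTA preferential rate, but origin Duron is not Ilon; base rate stands.
Additional duty on 41.98 from Duron: +54% ad valorem. Applied ad valorem rate = 54%.
Duty = ¥272,892.95 × 54% + 3,641 × ¥2.29 = ¥155,700.08.
Total = ¥210,046.14 + ¥155,700.08 = ¥365,746.22.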